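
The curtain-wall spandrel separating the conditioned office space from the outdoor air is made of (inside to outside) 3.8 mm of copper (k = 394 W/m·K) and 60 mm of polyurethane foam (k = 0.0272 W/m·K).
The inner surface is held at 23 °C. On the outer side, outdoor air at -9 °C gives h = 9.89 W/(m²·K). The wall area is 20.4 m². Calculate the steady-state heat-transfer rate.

Series thermal resistances:
R_copper = L/(kA) = 0.0038/(394×20.4) = 4.728×10^-7 K/W
R_polyurethane foam = L/(kA) = 0.06/(0.0272×20.4) = 0.1081 K/W
R_outer film = 1/(h_o·A) = 1/(9.89×20.4) = 0.004956 K/W
R_total = 0.1131 K/W
Q = ΔT / R_total = 32 / 0.1131

Q ≈ 283 W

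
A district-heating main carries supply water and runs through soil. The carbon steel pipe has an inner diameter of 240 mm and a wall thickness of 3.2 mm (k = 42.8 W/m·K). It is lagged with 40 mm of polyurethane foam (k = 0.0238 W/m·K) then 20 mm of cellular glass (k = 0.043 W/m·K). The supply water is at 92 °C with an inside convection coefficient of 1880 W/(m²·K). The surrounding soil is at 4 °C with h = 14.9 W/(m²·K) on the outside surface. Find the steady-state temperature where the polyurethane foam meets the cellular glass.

Radial resistances (cylindrical: R_cond = ln(r_o/r_i)/(2πkL), R_conv = 1/(h·2πrL)):
R_inner film = 1/(h_i·2πr₁L) = 1/(1880×2π×0.12×1) = 7.055×10^-4 K/W
R_carbon steel pipe wall = ln(123.2/120)/(2π×42.8×1) = 9.786×10^-5 K/W
R_polyurethane foam = ln(163.2/123.2)/(2π×0.0238×1) = 1.88 K/W
R_cellular glass = ln(183.2/163.2)/(2π×0.043×1) = 0.4279 K/W
R_outer film = 1/(h_o·2πr_oL) = 1/(14.9×2π×0.1832×1) = 0.05831 K/W
R_total = 2.367 K/W
Q = ΔT/R_total = 88/2.367
Q = 37.2 W/m
T_interface = T_inner − Q·ΣR(inner→interface) = 92 − 37.2×1.881

T ≈ 22.1 °C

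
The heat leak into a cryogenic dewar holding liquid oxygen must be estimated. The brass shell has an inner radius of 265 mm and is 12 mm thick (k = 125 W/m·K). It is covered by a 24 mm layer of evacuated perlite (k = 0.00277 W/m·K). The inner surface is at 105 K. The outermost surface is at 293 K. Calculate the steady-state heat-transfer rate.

Each spherical layer contributes R = (1/r_i − 1/r_o)/(4πk):
R_brass shell = (1/0.265 − 1/0.277)/(4π×125) = 1.041×10^-4 K/W
R_evacuated perlite = (1/0.277 − 1/0.301)/(4π×0.00277) = 8.269 K/W
R_total = 8.27 K/W
Q = ΔT/R_total = 188/8.27

Q ≈ 22.7 W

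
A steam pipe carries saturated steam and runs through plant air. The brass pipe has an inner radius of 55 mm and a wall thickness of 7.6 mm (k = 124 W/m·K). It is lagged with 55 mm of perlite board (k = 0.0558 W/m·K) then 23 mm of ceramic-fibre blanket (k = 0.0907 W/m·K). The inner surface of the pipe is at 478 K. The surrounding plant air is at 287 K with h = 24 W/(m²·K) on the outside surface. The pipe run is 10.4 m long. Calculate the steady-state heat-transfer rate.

Q ≈ 920 W

Cylindrical conduction, so R = ln(r₂/r₁)/(2πkL) per layer, in series:
R_brass pipe wall = ln(62.6/55)/(2π×124×10.4) = 1.597×10^-5 K/W
R_perlite board = ln(117.6/62.6)/(2π×0.0558×10.4) = 0.1729 K/W
R_ceramic-fibre blanket = ln(140.6/117.6)/(2π×0.0907×10.4) = 0.03014 K/W
R_outer film = 1/(h_o·2πr_oL) = 1/(24×2π×0.1406×10.4) = 0.004535 K/W
R_total = 0.2076 K/W
Q = ΔT/R_total = 191/0.2076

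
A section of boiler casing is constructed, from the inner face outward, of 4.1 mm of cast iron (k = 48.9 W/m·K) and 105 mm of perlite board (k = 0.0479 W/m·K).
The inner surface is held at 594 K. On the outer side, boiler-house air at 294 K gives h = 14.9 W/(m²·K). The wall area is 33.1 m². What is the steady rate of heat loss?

Using the resistance-network approach (series):
R_cast iron = L/(kA) = 0.0041/(48.9×33.1) = 2.533×10^-6 K/W
R_perlite board = L/(kA) = 0.105/(0.0479×33.1) = 0.06623 K/W
R_outer film = 1/(h_o·A) = 1/(14.9×33.1) = 0.002028 K/W
R_total = 0.06826 K/W
Q = ΔT / R_total = 300 / 0.06826

Q ≈ 4400 W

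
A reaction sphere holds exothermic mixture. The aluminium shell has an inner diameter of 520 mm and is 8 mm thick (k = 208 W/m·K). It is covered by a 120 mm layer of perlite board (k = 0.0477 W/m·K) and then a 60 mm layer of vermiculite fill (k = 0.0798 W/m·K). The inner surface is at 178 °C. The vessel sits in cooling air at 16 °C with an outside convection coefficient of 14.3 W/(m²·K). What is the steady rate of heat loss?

Spherical conduction: R = (1/r_in − 1/r_out)/(4πk) per layer; series-sum.
R_aluminium shell = (1/0.26 − 1/0.268)/(4π×208) = 4.392×10^-5 K/W
R_perlite board = (1/0.268 − 1/0.388)/(4π×0.0477) = 1.925 K/W
R_vermiculite fill = (1/0.388 − 1/0.448)/(4π×0.0798) = 0.3442 K/W
R_outer film = 1/(h·4πr_o²) = 1/(14.3×4π×0.448²) = 0.02773 K/W
R_total = 2.297 K/W
Q = ΔT/R_total = 162/2.297

Q ≈ 70.5 W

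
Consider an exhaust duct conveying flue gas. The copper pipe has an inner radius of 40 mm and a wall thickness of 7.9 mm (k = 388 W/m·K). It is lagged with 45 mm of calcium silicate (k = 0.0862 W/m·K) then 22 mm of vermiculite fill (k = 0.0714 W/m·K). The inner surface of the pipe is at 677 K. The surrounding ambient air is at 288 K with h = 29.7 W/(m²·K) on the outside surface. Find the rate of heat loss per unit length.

Treating each annulus and film as a series resistance:
R_copper pipe wall = ln(47.9/40)/(2π×388×1) = 7.393×10^-5 K/W
R_calcium silicate = ln(92.9/47.9)/(2π×0.0862×1) = 1.223 K/W
R_vermiculite fill = ln(114.9/92.9)/(2π×0.0714×1) = 0.4738 K/W
R_outer film = 1/(h_o·2πr_oL) = 1/(29.7×2π×0.1149×1) = 0.04664 K/W
R_total = 1.744 K/W
Q = ΔT/R_total = 389/1.744

q′ ≈ 223 W/m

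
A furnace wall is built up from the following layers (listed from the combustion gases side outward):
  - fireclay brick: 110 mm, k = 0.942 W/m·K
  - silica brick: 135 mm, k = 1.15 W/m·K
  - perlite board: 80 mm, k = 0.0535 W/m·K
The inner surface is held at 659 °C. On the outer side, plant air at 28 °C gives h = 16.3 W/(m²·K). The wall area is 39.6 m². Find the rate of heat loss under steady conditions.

Thermal resistances in series:
R_fireclay brick = L/(kA) = 0.11/(0.942×39.6) = 0.002949 K/W
R_silica brick = L/(kA) = 0.135/(1.15×39.6) = 0.002964 K/W
R_perlite board = L/(kA) = 0.08/(0.0535×39.6) = 0.03776 K/W
R_outer film = 1/(h_o·A) = 1/(16.3×39.6) = 0.001549 K/W
R_total = 0.04522 K/W
Q = ΔT / R_total = 631 / 0.04522

Q ≈ 14000 W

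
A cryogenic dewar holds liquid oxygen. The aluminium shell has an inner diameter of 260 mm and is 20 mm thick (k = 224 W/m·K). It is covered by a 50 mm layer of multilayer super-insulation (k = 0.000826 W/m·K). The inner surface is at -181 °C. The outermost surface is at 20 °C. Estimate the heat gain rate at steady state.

For a spherical shell R = (1/r₁ − 1/r₂)/(4πk); film R = 1/(h·4πr²). In series:
R_aluminium shell = (1/0.13 − 1/0.15)/(4π×224) = 3.644×10^-4 K/W
R_multilayer super-insulation = (1/0.15 − 1/0.2)/(4π×0.000826) = 160.6 K/W
R_total = 160.6 K/W
Q = ΔT/R_total = 201/160.6

Q ≈ 1.25 W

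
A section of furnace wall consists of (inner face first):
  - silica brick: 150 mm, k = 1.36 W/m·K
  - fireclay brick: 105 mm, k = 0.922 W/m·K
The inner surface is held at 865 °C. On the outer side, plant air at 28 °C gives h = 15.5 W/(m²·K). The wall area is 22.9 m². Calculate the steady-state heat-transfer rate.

Model the wall as resistances in series:
R_silica brick = L/(kA) = 0.15/(1.36×22.9) = 0.004816 K/W
R_fireclay brick = L/(kA) = 0.105/(0.922×22.9) = 0.004973 K/W
R_outer film = 1/(h_o·A) = 1/(15.5×22.9) = 0.002817 K/W
R_total = 0.01261 K/W
Q = ΔT / R_total = 837 / 0.01261

Q ≈ 66400 W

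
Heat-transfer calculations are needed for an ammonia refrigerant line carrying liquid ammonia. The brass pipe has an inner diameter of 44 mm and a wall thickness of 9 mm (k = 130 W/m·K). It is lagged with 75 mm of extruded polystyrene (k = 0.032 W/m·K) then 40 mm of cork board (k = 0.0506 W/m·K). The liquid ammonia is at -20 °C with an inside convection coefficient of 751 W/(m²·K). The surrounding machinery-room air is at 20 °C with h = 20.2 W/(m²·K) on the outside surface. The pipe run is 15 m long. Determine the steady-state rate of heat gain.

Q ≈ 83.5 W

Cylindrical conduction, so R = ln(r₂/r₁)/(2πkL) per layer, in series:
R_inner film = 1/(h_i·2πr₁L) = 1/(751×2π×0.022×15) = 6.422×10^-4 K/W
R_brass pipe wall = ln(31/22)/(2π×130×15) = 2.799×10^-5 K/W
R_extruded polystyrene = ln(106/31)/(2π×0.032×15) = 0.4077 K/W
R_cork board = ln(146/106)/(2π×0.0506×15) = 0.06714 K/W
R_outer film = 1/(h_o·2πr_oL) = 1/(20.2×2π×0.146×15) = 0.003598 K/W
R_total = 0.4791 K/W
Q = ΔT/R_total = 40/0.4791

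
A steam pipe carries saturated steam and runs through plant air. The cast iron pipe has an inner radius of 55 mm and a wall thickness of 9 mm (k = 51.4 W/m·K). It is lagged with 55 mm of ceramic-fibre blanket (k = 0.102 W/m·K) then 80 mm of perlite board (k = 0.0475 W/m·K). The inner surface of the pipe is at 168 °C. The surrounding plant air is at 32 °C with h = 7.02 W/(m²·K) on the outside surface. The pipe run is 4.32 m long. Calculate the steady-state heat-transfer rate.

Radial resistances (cylindrical: R_cond = ln(r_o/r_i)/(2πkL), R_conv = 1/(h·2πrL)):
R_cast iron pipe wall = ln(64/55)/(2π×51.4×4.32) = 1.086×10^-4 K/W
R_ceramic-fibre blanket = ln(119/64)/(2π×0.102×4.32) = 0.224 K/W
R_perlite board = ln(199/119)/(2π×0.0475×4.32) = 0.3988 K/W
R_outer film = 1/(h_o·2πr_oL) = 1/(7.02×2π×0.199×4.32) = 0.02637 K/W
R_total = 0.6493 K/W
Q = ΔT/R_total = 136/0.6493

Q ≈ 209 W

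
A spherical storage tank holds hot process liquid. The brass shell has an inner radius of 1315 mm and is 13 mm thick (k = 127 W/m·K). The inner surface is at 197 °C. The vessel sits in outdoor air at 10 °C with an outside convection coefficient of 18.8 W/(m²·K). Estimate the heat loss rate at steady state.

For a spherical shell R = (1/r₁ − 1/r₂)/(4πk); film R = 1/(h·4πr²). In series:
R_brass shell = (1/1.315 − 1/1.328)/(4π×127) = 4.665×10^-6 K/W
R_outer film = 1/(h·4πr_o²) = 1/(18.8×4π×1.328²) = 0.0024 K/W
R_total = 0.002405 K/W
Q = ΔT/R_total = 187/0.002405

Q ≈ 77800 W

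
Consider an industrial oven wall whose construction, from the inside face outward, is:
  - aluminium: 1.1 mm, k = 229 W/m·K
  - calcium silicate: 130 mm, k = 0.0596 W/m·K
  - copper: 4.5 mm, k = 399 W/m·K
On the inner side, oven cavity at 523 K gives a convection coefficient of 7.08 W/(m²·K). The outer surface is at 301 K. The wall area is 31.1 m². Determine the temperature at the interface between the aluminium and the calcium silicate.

T ≈ 509 K

Model the wall as resistances in series:
R_inner film = 1/(h_i·A) = 1/(7.08×31.1) = 0.004542 K/W
R_aluminium = L/(kA) = 0.0011/(229×31.1) = 1.545×10^-7 K/W
R_calcium silicate = L/(kA) = 0.13/(0.0596×31.1) = 0.07014 K/W
R_copper = L/(kA) = 0.0045/(399×31.1) = 3.626×10^-7 K/W
R_total = 0.07468 K/W;  Q = ΔT/R_total = 222/0.07468 = 2973 W
T_interface = T_inner − Q·ΣR(inner→interface) = 523 − 2970×0.004542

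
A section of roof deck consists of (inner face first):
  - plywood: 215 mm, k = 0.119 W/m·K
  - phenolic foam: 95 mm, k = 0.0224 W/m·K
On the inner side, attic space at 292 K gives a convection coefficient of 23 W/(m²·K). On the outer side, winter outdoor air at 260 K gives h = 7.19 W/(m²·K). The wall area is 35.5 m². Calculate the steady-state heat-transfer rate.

Q ≈ 182 W

Series thermal resistances:
R_inner film = 1/(h_i·A) = 1/(23×35.5) = 0.001225 K/W
R_plywood = L/(kA) = 0.215/(0.119×35.5) = 0.05089 K/W
R_phenolic foam = L/(kA) = 0.095/(0.0224×35.5) = 0.1195 K/W
R_outer film = 1/(h_o·A) = 1/(7.19×35.5) = 0.003918 K/W
R_total = 0.1755 K/W
Q = ΔT / R_total = 32 / 0.1755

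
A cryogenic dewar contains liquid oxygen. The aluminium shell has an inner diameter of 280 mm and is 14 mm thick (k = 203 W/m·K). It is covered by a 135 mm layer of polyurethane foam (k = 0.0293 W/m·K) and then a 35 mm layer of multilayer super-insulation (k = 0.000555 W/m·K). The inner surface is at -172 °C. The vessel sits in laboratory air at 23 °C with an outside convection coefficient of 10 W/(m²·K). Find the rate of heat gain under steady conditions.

Each spherical layer contributes R = (1/r_i − 1/r_o)/(4πk):
R_aluminium shell = (1/0.14 − 1/0.154)/(4π×203) = 2.546×10^-4 K/W
R_polyurethane foam = (1/0.154 − 1/0.289)/(4π×0.0293) = 8.238 K/W
R_multilayer super-insulation = (1/0.289 − 1/0.324)/(4π×0.000555) = 53.59 K/W
R_outer film = 1/(h·4πr_o²) = 1/(10×4π×0.324²) = 0.07581 K/W
R_total = 61.91 K/W
Q = ΔT/R_total = 195/61.91

Q ≈ 3.15 W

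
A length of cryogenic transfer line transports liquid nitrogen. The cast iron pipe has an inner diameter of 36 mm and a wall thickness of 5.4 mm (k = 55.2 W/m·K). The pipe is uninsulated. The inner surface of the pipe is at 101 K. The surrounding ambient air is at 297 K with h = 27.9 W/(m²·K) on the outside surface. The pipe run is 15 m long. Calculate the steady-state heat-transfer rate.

Q ≈ 12000 W

For a radial system each layer contributes R = ln(r_out/r_in)/(2πkL); films add R = 1/(hA).
R_cast iron pipe wall = ln(23.4/18)/(2π×55.2×15) = 5.043×10^-5 K/W
R_outer film = 1/(h_o·2πr_oL) = 1/(27.9×2π×0.0234×15) = 0.01625 K/W
R_total = 0.0163 K/W
Q = ΔT/R_total = 196/0.0163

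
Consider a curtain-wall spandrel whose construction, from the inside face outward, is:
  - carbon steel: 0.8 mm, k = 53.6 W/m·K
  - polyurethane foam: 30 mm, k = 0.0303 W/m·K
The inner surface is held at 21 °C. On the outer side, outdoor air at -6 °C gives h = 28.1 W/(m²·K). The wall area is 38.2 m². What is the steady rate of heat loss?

Thermal resistances in series:
R_carbon steel = L/(kA) = 0.0008/(53.6×38.2) = 3.907×10^-7 K/W
R_polyurethane foam = L/(kA) = 0.03/(0.0303×38.2) = 0.02592 K/W
R_outer film = 1/(h_o·A) = 1/(28.1×38.2) = 9.316×10^-4 K/W
R_total = 0.02685 K/W
Q = ΔT / R_total = 27 / 0.02685

Q ≈ 1010 W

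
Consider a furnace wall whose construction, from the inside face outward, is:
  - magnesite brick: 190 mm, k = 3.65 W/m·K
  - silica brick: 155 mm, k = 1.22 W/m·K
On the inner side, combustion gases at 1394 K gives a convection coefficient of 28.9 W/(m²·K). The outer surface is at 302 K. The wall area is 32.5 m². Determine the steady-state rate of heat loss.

Using the resistance-network approach (series):
R_inner film = 1/(h_i·A) = 1/(28.9×32.5) = 0.001065 K/W
R_magnesite brick = L/(kA) = 0.19/(3.65×32.5) = 0.001602 K/W
R_silica brick = L/(kA) = 0.155/(1.22×32.5) = 0.003909 K/W
R_total = 0.006576 K/W
Q = ΔT / R_total = 1092 / 0.006576

Q ≈ 166000 W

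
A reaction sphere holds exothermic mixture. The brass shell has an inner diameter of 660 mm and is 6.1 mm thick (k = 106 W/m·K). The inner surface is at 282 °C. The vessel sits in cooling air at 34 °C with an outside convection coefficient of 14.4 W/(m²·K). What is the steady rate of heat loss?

Q ≈ 5070 W

For a spherical shell R = (1/r₁ − 1/r₂)/(4πk); film R = 1/(h·4πr²). In series:
R_brass shell = (1/0.33 − 1/0.3361)/(4π×106) = 4.129×10^-5 K/W
R_outer film = 1/(h·4πr_o²) = 1/(14.4×4π×0.3361²) = 0.04892 K/W
R_total = 0.04896 K/W
Q = ΔT/R_total = 248/0.04896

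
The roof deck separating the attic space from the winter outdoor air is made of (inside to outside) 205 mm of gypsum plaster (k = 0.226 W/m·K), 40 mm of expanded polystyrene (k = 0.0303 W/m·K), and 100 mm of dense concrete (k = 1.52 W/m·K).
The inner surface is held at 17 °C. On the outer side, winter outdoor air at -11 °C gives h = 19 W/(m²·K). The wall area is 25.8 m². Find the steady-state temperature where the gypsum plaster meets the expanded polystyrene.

Series thermal resistances:
R_gypsum plaster = L/(kA) = 0.205/(0.226×25.8) = 0.03516 K/W
R_expanded polystyrene = L/(kA) = 0.04/(0.0303×25.8) = 0.05117 K/W
R_dense concrete = L/(kA) = 0.1/(1.52×25.8) = 0.00255 K/W
R_outer film = 1/(h_o·A) = 1/(19×25.8) = 0.00204 K/W
R_total = 0.09092 K/W;  Q = ΔT/R_total = 28/0.09092 = 308 W
T_interface = T_inner − Q·ΣR(inner→interface) = 17 − 308×0.03516

T ≈ 6.17 °C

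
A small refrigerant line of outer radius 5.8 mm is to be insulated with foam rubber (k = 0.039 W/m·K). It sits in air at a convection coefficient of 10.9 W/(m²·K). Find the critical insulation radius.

r_cr ≈ 3.58 mm

For a cylinder r_cr = k/h = 0.039/10.9
r_cr = 3.58 mm; since the bare radius (5.8 mm) is above r_cr, any added insulation will reduce heat loss.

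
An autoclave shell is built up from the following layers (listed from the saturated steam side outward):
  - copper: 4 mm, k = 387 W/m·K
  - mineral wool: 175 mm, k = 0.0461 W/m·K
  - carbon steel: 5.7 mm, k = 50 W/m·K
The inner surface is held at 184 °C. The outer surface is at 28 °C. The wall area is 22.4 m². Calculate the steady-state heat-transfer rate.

Q ≈ 920 W

Treating each layer as a thermal resistance in series:
R_copper = L/(kA) = 0.004/(387×22.4) = 4.614×10^-7 K/W
R_mineral wool = L/(kA) = 0.175/(0.0461×22.4) = 0.1695 K/W
R_carbon steel = L/(kA) = 0.0057/(50×22.4) = 5.089×10^-6 K/W
R_total = 0.1695 K/W
Q = ΔT / R_total = 156 / 0.1695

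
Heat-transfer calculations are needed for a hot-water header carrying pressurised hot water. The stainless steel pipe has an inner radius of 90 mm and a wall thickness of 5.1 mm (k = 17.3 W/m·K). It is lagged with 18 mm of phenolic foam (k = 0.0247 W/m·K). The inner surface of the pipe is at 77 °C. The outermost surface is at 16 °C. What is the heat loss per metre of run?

q′ ≈ 54.6 W/m

Treating each annulus and film as a series resistance:
R_stainless steel pipe wall = ln(95.1/90)/(2π×17.3×1) = 5.071×10^-4 K/W
R_phenolic foam = ln(113.1/95.1)/(2π×0.0247×1) = 1.117 K/W
R_total = 1.117 K/W
Q = ΔT/R_total = 61/1.117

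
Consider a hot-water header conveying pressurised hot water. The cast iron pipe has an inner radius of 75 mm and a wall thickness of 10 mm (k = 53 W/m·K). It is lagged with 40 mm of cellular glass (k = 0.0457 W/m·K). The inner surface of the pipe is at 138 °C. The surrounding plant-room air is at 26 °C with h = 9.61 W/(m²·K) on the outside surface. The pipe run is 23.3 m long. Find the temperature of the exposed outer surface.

Per-layer cylindrical resistances, series-summed:
R_cast iron pipe wall = ln(85/75)/(2π×53×23.3) = 1.613×10^-5 K/W
R_cellular glass = ln(125/85)/(2π×0.0457×23.3) = 0.05764 K/W
R_outer film = 1/(h_o·2πr_oL) = 1/(9.61×2π×0.125×23.3) = 0.005686 K/W
R_total = 0.06335 K/W
Q = ΔT/R_total = 112/0.06335
Q = 1770 W
T_interface = T_inner − Q·ΣR(inner→interface) = 138 − 1770×0.05766

T ≈ 36.1 °C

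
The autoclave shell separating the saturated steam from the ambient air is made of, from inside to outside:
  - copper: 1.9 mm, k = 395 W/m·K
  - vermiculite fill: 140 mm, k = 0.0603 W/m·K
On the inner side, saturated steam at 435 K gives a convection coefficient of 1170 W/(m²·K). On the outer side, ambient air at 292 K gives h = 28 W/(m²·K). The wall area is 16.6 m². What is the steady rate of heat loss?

Q ≈ 1010 W

Using the resistance-network approach (series):
R_inner film = 1/(h_i·A) = 1/(1170×16.6) = 5.149×10^-5 K/W
R_copper = L/(kA) = 0.0019/(395×16.6) = 2.898×10^-7 K/W
R_vermiculite fill = L/(kA) = 0.14/(0.0603×16.6) = 0.1399 K/W
R_outer film = 1/(h_o·A) = 1/(28×16.6) = 0.002151 K/W
R_total = 0.1421 K/W
Q = ΔT / R_total = 143 / 0.1421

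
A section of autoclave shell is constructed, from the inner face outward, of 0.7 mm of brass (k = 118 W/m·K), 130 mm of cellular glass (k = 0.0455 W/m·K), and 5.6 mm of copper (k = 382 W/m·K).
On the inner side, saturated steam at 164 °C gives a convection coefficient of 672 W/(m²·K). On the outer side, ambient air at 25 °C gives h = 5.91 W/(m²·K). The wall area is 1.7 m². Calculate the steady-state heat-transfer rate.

Model the wall as resistances in series:
R_inner film = 1/(h_i·A) = 1/(672×1.7) = 8.754×10^-4 K/W
R_brass = L/(kA) = 0.0007/(118×1.7) = 3.49×10^-6 K/W
R_cellular glass = L/(kA) = 0.13/(0.0455×1.7) = 1.681 K/W
R_copper = L/(kA) = 0.0056/(382×1.7) = 8.623×10^-6 K/W
R_outer film = 1/(h_o·A) = 1/(5.91×1.7) = 0.09953 K/W
R_total = 1.781 K/W
Q = ΔT / R_total = 139 / 1.781

Q ≈ 78 W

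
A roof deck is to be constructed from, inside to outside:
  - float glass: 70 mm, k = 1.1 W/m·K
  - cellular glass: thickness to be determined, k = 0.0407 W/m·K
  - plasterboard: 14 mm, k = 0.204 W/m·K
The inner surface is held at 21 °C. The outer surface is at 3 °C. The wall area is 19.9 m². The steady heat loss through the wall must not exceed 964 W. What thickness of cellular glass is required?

L ≈ 9.74 mm

Series thermal resistances:
R_float glass = L/(kA) = 0.07/(1.1×19.9) = 0.003198 K/W
R_plasterboard = L/(kA) = 0.014/(0.204×19.9) = 0.003449 K/W
Sum of the known resistances R_other = 0.006646 K/W
Required total resistance R_tot = ΔT/Q_allow = 18/964 = 0.01867 K/W
R_cellular glass = R_tot − R_other = 0.01203 K/W
L = R·k·A = 0.01203×0.0407×19.9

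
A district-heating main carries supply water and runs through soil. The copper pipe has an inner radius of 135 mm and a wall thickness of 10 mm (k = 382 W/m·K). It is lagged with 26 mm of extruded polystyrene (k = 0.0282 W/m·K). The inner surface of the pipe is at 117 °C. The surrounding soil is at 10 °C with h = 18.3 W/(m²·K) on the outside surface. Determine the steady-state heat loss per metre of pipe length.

Per-layer cylindrical resistances, series-summed:
R_copper pipe wall = ln(145/135)/(2π×382×1) = 2.977×10^-5 K/W
R_extruded polystyrene = ln(171/145)/(2π×0.0282×1) = 0.9308 K/W
R_outer film = 1/(h_o·2πr_oL) = 1/(18.3×2π×0.171×1) = 0.05086 K/W
R_total = 0.9817 K/W
Q = ΔT/R_total = 107/0.9817

q′ ≈ 109 W/m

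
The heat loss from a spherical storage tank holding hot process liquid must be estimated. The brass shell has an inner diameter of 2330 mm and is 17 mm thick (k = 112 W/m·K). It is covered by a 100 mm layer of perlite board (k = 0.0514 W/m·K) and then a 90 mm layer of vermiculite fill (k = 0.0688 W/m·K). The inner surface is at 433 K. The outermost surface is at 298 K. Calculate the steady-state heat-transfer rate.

Q ≈ 837 W

Spherical conduction: R = (1/r_in − 1/r_out)/(4πk) per layer; series-sum.
R_brass shell = (1/1.165 − 1/1.182)/(4π×112) = 8.772×10^-6 K/W
R_perlite board = (1/1.182 − 1/1.282)/(4π×0.0514) = 0.1022 K/W
R_vermiculite fill = (1/1.282 − 1/1.372)/(4π×0.0688) = 0.05918 K/W
R_total = 0.1614 K/W
Q = ΔT/R_total = 135/0.1614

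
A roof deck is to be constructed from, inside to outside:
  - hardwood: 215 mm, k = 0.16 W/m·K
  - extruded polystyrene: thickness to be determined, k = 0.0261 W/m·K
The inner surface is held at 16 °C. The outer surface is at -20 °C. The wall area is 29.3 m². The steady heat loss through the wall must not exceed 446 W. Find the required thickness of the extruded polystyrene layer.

L ≈ 26.7 mm

Using the resistance-network approach (series):
R_hardwood = L/(kA) = 0.215/(0.16×29.3) = 0.04586 K/W
Sum of the known resistances R_other = 0.04586 K/W
Required total resistance R_tot = ΔT/Q_allow = 36/446 = 0.08072 K/W
R_extruded polystyrene = R_tot − R_other = 0.03486 K/W
L = R·k·A = 0.03486×0.0261×29.3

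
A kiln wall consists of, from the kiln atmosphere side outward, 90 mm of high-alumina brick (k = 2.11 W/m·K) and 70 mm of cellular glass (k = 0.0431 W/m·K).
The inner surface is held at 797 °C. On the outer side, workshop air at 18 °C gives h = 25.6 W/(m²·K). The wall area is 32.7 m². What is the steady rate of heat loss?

Q ≈ 14900 W

Treating each layer as a thermal resistance in series:
R_high-alumina brick = L/(kA) = 0.09/(2.11×32.7) = 0.001304 K/W
R_cellular glass = L/(kA) = 0.07/(0.0431×32.7) = 0.04967 K/W
R_outer film = 1/(h_o·A) = 1/(25.6×32.7) = 0.001195 K/W
R_total = 0.05217 K/W
Q = ΔT / R_total = 779 / 0.05217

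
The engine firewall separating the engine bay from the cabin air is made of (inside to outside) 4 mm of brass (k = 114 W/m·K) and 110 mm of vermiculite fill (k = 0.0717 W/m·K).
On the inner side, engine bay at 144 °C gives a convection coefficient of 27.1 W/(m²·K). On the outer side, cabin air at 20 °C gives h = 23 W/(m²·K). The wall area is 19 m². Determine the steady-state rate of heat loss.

Using the resistance-network approach (series):
R_inner film = 1/(h_i·A) = 1/(27.1×19) = 0.001942 K/W
R_brass = L/(kA) = 0.004/(114×19) = 1.847×10^-6 K/W
R_vermiculite fill = L/(kA) = 0.11/(0.0717×19) = 0.08075 K/W
R_outer film = 1/(h_o·A) = 1/(23×19) = 0.002288 K/W
R_total = 0.08498 K/W
Q = ΔT / R_total = 124 / 0.08498

Q ≈ 1460 W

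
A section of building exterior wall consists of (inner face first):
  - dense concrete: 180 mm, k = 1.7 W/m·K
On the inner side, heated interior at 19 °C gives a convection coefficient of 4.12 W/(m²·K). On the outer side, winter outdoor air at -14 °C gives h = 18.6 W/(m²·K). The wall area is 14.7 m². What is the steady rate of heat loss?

Q ≈ 1210 W

Series thermal resistances:
R_inner film = 1/(h_i·A) = 1/(4.12×14.7) = 0.01651 K/W
R_dense concrete = L/(kA) = 0.18/(1.7×14.7) = 0.007203 K/W
R_outer film = 1/(h_o·A) = 1/(18.6×14.7) = 0.003657 K/W
R_total = 0.02737 K/W
Q = ΔT / R_total = 33 / 0.02737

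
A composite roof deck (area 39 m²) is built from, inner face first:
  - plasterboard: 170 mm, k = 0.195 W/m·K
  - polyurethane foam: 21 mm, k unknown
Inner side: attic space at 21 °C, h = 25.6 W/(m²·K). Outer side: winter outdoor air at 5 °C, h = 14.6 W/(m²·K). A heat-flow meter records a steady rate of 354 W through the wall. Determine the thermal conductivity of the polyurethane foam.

Thermal resistances in series:
R_inner film = 1/(h_i·A) = 1/(25.6×39) = 0.001002 K/W
R_plasterboard = L/(kA) = 0.17/(0.195×39) = 0.02235 K/W
R_outer film = 1/(h_o·A) = 1/(14.6×39) = 0.001756 K/W
Sum of known resistances R_other = 0.02511 K/W
Total R = ΔT/Q = 16/354 = 0.0452 K/W
R_polyurethane foam = R_total − R_other = 0.02009 K/W
k = L/(R·A) = 0.021/(0.02009×39)

k ≈ 0.0268 W/(m·K)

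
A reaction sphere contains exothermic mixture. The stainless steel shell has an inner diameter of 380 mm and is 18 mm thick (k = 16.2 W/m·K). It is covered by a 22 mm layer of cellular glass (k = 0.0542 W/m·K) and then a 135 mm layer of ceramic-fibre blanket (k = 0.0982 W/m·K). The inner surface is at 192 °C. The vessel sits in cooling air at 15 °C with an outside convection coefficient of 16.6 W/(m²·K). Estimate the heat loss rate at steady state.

Q ≈ 87.8 W

Each spherical layer contributes R = (1/r_i − 1/r_o)/(4πk):
R_stainless steel shell = (1/0.19 − 1/0.208)/(4π×16.2) = 0.002237 K/W
R_cellular glass = (1/0.208 − 1/0.23)/(4π×0.0542) = 0.6752 K/W
R_ceramic-fibre blanket = (1/0.23 − 1/0.365)/(4π×0.0982) = 1.303 K/W
R_outer film = 1/(h·4πr_o²) = 1/(16.6×4π×0.365²) = 0.03598 K/W
R_total = 2.017 K/W
Q = ΔT/R_total = 177/2.017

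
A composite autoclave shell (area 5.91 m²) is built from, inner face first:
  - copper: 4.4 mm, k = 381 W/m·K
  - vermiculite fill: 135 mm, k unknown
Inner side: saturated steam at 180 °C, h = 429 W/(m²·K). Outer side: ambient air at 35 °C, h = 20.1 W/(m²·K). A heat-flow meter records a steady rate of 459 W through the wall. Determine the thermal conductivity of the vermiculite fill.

Using the resistance-network approach (series):
R_inner film = 1/(h_i·A) = 1/(429×5.91) = 3.944×10^-4 K/W
R_copper = L/(kA) = 0.0044/(381×5.91) = 1.954×10^-6 K/W
R_outer film = 1/(h_o·A) = 1/(20.1×5.91) = 0.008418 K/W
Sum of known resistances R_other = 0.008815 K/W
Total R = ΔT/Q = 145/459 = 0.3159 K/W
R_vermiculite fill = R_total − R_other = 0.3071 K/W
k = L/(R·A) = 0.135/(0.3071×5.91)

k ≈ 0.0744 W/(m·K)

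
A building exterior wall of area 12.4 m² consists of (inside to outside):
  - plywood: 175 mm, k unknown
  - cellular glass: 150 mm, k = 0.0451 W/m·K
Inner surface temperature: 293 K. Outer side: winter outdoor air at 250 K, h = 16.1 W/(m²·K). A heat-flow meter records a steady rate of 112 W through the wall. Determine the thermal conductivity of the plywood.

k ≈ 0.127 W/(m·K)

Model the wall as resistances in series:
R_cellular glass = L/(kA) = 0.15/(0.0451×12.4) = 0.2682 K/W
R_outer film = 1/(h_o·A) = 1/(16.1×12.4) = 0.005009 K/W
Sum of known resistances R_other = 0.2732 K/W
Total R = ΔT/Q = 43/112 = 0.3839 K/W
R_plywood = R_total − R_other = 0.1107 K/W
k = L/(R·A) = 0.175/(0.1107×12.4)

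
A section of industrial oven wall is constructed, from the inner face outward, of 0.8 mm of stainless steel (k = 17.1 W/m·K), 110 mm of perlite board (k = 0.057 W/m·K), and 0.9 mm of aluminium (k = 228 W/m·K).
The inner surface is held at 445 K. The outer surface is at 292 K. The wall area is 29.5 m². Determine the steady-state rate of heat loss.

Q ≈ 2340 W

Treating each layer as a thermal resistance in series:
R_stainless steel = L/(kA) = 0.0008/(17.1×29.5) = 1.586×10^-6 K/W
R_perlite board = L/(kA) = 0.11/(0.057×29.5) = 0.06542 K/W
R_aluminium = L/(kA) = 0.0009/(228×29.5) = 1.338×10^-7 K/W
R_total = 0.06542 K/W
Q = ΔT / R_total = 153 / 0.06542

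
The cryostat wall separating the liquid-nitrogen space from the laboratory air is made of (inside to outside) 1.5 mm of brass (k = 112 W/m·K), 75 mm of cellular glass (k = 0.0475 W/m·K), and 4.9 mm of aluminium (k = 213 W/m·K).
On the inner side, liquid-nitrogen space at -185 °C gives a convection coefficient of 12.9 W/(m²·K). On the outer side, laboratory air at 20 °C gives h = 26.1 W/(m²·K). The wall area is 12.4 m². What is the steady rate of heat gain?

Using the resistance-network approach (series):
R_inner film = 1/(h_i·A) = 1/(12.9×12.4) = 0.006252 K/W
R_brass = L/(kA) = 0.0015/(112×12.4) = 1.08×10^-6 K/W
R_cellular glass = L/(kA) = 0.075/(0.0475×12.4) = 0.1273 K/W
R_aluminium = L/(kA) = 0.0049/(213×12.4) = 1.855×10^-6 K/W
R_outer film = 1/(h_o·A) = 1/(26.1×12.4) = 0.00309 K/W
R_total = 0.1367 K/W
Q = ΔT / R_total = 205 / 0.1367

Q ≈ 1500 W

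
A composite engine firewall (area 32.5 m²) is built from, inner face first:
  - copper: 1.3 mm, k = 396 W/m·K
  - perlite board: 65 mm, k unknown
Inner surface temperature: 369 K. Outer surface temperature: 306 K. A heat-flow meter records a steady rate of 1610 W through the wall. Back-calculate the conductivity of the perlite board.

Using the resistance-network approach (series):
R_copper = L/(kA) = 0.0013/(396×32.5) = 1.01×10^-7 K/W
Sum of known resistances R_other = 1.01×10^-7 K/W
Total R = ΔT/Q = 63/1610 = 0.03913 K/W
R_perlite board = R_total − R_other = 0.03913 K/W
k = L/(R·A) = 0.065/(0.03913×32.5)

k ≈ 0.0511 W/(m·K)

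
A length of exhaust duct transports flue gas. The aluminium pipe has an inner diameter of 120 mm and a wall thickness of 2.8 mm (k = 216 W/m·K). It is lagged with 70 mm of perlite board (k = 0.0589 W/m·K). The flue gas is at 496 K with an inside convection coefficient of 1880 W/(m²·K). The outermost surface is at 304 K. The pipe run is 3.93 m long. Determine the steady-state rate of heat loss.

Per-layer cylindrical resistances, series-summed:
R_inner film = 1/(h_i·2πr₁L) = 1/(1880×2π×0.06×3.93) = 3.59×10^-4 K/W
R_aluminium pipe wall = ln(62.8/60)/(2π×216×3.93) = 8.551×10^-6 K/W
R_perlite board = ln(132.8/62.8)/(2π×0.0589×3.93) = 0.5149 K/W
R_total = 0.5153 K/W
Q = ΔT/R_total = 192/0.5153

Q ≈ 373 W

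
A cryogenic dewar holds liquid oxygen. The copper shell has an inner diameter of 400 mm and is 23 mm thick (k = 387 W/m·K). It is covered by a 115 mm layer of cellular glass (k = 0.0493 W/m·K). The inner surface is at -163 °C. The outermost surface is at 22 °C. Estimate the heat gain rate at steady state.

Q ≈ 75.1 W

Spherical conduction: R = (1/r_in − 1/r_out)/(4πk) per layer; series-sum.
R_copper shell = (1/0.2 − 1/0.223)/(4π×387) = 1.06×10^-4 K/W
R_cellular glass = (1/0.223 − 1/0.338)/(4π×0.0493) = 2.463 K/W
R_total = 2.463 K/W
Q = ΔT/R_total = 185/2.463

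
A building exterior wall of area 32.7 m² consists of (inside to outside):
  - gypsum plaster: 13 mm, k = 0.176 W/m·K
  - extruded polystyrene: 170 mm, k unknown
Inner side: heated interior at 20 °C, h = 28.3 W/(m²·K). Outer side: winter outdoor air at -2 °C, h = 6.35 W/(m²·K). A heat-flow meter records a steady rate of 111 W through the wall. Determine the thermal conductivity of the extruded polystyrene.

k ≈ 0.0274 W/(m·K)

Model the wall as resistances in series:
R_inner film = 1/(h_i·A) = 1/(28.3×32.7) = 0.001081 K/W
R_gypsum plaster = L/(kA) = 0.013/(0.176×32.7) = 0.002259 K/W
R_outer film = 1/(h_o·A) = 1/(6.35×32.7) = 0.004816 K/W
Sum of known resistances R_other = 0.008155 K/W
Total R = ΔT/Q = 22/111 = 0.1982 K/W
R_extruded polystyrene = R_total − R_other = 0.19 K/W
k = L/(R·A) = 0.17/(0.19×32.7)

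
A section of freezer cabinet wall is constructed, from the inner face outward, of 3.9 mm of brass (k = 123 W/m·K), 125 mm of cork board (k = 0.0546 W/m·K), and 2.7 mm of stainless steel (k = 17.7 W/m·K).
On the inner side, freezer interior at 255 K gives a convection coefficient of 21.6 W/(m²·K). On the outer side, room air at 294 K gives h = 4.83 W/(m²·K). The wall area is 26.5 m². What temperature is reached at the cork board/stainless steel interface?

Model the wall as resistances in series:
R_inner film = 1/(h_i·A) = 1/(21.6×26.5) = 0.001747 K/W
R_brass = L/(kA) = 0.0039/(123×26.5) = 1.197×10^-6 K/W
R_cork board = L/(kA) = 0.125/(0.0546×26.5) = 0.08639 K/W
R_stainless steel = L/(kA) = 0.0027/(17.7×26.5) = 5.756×10^-6 K/W
R_outer film = 1/(h_o·A) = 1/(4.83×26.5) = 0.007813 K/W
R_total = 0.09596 K/W;  Q = ΔT/R_total = 39/0.09596 = 406.4 W
T_interface = T_inner + Q·ΣR(inner→interface) = 255 + 406×0.08814

T ≈ 291 K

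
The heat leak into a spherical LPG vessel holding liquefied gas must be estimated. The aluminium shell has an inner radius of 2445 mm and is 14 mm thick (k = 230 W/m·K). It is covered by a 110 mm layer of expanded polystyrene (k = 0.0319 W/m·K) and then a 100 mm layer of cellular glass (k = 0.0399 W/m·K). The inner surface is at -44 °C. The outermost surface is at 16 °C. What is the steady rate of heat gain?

Q ≈ 827 W

Each spherical layer contributes R = (1/r_i − 1/r_o)/(4πk):
R_aluminium shell = (1/2.445 − 1/2.459)/(4π×230) = 8.057×10^-7 K/W
R_expanded polystyrene = (1/2.459 − 1/2.569)/(4π×0.0319) = 0.04344 K/W
R_cellular glass = (1/2.569 − 1/2.669)/(4π×0.0399) = 0.02909 K/W
R_total = 0.07253 K/W
Q = ΔT/R_total = 60/0.07253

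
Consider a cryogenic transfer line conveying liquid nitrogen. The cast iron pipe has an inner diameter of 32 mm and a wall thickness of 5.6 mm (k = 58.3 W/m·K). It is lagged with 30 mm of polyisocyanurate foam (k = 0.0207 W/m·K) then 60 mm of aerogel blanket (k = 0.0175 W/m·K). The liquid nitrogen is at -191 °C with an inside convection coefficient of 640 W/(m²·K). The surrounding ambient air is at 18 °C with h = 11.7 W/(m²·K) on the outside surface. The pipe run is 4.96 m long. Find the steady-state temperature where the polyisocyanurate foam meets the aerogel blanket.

Per-layer cylindrical resistances, series-summed:
R_inner film = 1/(h_i·2πr₁L) = 1/(640×2π×0.016×4.96) = 0.003134 K/W
R_cast iron pipe wall = ln(21.6/16)/(2π×58.3×4.96) = 1.652×10^-4 K/W
R_polyisocyanurate foam = ln(51.6/21.6)/(2π×0.0207×4.96) = 1.35 K/W
R_aerogel blanket = ln(111.6/51.6)/(2π×0.0175×4.96) = 1.414 K/W
R_outer film = 1/(h_o·2πr_oL) = 1/(11.7×2π×0.1116×4.96) = 0.02457 K/W
R_total = 2.792 K/W
Q = ΔT/R_total = 209/2.792
Q = 74.9 W
T_interface = T_inner + Q·ΣR(inner→interface) = -191 + 74.9×1.353

T ≈ -89.7 °C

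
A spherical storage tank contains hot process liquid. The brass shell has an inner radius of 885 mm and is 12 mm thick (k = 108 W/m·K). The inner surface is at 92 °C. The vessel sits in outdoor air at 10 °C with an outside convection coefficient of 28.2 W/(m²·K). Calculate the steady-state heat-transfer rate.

Spherical conduction: R = (1/r_in − 1/r_out)/(4πk) per layer; series-sum.
R_brass shell = (1/0.885 − 1/0.897)/(4π×108) = 1.114×10^-5 K/W
R_outer film = 1/(h·4πr_o²) = 1/(28.2×4π×0.897²) = 0.003507 K/W
R_total = 0.003518 K/W
Q = ΔT/R_total = 82/0.003518

Q ≈ 23300 W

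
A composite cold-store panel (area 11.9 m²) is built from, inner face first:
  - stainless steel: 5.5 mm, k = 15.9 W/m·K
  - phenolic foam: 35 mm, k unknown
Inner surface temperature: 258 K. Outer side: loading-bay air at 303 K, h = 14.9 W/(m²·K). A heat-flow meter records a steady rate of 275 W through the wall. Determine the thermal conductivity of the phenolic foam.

k ≈ 0.0186 W/(m·K)

Series thermal resistances:
R_stainless steel = L/(kA) = 0.0055/(15.9×11.9) = 2.907×10^-5 K/W
R_outer film = 1/(h_o·A) = 1/(14.9×11.9) = 0.00564 K/W
Sum of known resistances R_other = 0.005669 K/W
Total R = ΔT/Q = 45/275 = 0.1636 K/W
R_phenolic foam = R_total − R_other = 0.158 K/W
k = L/(R·A) = 0.035/(0.158×11.9)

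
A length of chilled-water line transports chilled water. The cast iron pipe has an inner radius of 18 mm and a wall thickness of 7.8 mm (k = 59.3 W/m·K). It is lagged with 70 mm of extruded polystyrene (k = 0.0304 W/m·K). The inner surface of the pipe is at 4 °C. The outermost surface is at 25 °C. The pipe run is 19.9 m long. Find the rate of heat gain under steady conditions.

Treating each annulus and film as a series resistance:
R_cast iron pipe wall = ln(25.8/18)/(2π×59.3×19.9) = 4.855×10^-5 K/W
R_extruded polystyrene = ln(95.8/25.8)/(2π×0.0304×19.9) = 0.3451 K/W
R_total = 0.3452 K/W
Q = ΔT/R_total = 21/0.3452

Q ≈ 60.8 W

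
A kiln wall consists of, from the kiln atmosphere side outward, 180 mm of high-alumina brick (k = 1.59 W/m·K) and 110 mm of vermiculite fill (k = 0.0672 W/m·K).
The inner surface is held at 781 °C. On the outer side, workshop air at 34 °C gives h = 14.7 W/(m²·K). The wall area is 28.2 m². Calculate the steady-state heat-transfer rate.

Treating each layer as a thermal resistance in series:
R_high-alumina brick = L/(kA) = 0.18/(1.59×28.2) = 0.004014 K/W
R_vermiculite fill = L/(kA) = 0.11/(0.0672×28.2) = 0.05805 K/W
R_outer film = 1/(h_o·A) = 1/(14.7×28.2) = 0.002412 K/W
R_total = 0.06447 K/W
Q = ΔT / R_total = 747 / 0.06447

Q ≈ 11600 W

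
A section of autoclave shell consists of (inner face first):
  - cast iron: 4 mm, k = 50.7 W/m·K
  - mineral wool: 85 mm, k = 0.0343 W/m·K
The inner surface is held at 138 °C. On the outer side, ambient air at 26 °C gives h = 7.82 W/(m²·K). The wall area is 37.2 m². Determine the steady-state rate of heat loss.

Q ≈ 1600 W

Treating each layer as a thermal resistance in series:
R_cast iron = L/(kA) = 0.004/(50.7×37.2) = 2.121×10^-6 K/W
R_mineral wool = L/(kA) = 0.085/(0.0343×37.2) = 0.06662 K/W
R_outer film = 1/(h_o·A) = 1/(7.82×37.2) = 0.003438 K/W
R_total = 0.07006 K/W
Q = ΔT / R_total = 112 / 0.07006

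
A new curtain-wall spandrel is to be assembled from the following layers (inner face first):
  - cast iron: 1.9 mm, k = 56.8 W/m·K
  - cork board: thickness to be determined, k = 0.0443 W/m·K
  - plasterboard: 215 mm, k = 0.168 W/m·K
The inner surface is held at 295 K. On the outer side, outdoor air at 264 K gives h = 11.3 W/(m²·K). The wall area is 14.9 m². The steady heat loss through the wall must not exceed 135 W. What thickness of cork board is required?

L ≈ 91 mm

Using the resistance-network approach (series):
R_cast iron = L/(kA) = 0.0019/(56.8×14.9) = 2.245×10^-6 K/W
R_plasterboard = L/(kA) = 0.215/(0.168×14.9) = 0.08589 K/W
R_outer film = 1/(h_o·A) = 1/(11.3×14.9) = 0.005939 K/W
Sum of the known resistances R_other = 0.09183 K/W
Required total resistance R_tot = ΔT/Q_allow = 31/135 = 0.2296 K/W
R_cork board = R_tot − R_other = 0.1378 K/W
L = R·k·A = 0.1378×0.0443×14.9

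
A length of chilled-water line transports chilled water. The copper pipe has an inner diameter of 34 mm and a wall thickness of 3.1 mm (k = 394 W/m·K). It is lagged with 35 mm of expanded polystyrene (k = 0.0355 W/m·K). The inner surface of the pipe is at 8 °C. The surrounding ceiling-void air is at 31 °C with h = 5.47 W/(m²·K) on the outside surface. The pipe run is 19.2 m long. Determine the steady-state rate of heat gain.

Treating each annulus and film as a series resistance:
R_copper pipe wall = ln(20.1/17)/(2π×394×19.2) = 3.524×10^-6 K/W
R_expanded polystyrene = ln(55.1/20.1)/(2π×0.0355×19.2) = 0.2355 K/W
R_outer film = 1/(h_o·2πr_oL) = 1/(5.47×2π×0.0551×19.2) = 0.0275 K/W
R_total = 0.263 K/W
Q = ΔT/R_total = 23/0.263

Q ≈ 87.5 W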